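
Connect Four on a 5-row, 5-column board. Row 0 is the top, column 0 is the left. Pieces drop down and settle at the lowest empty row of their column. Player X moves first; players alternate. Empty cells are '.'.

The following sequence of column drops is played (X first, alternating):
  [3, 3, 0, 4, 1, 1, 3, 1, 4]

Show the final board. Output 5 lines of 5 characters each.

Move 1: X drops in col 3, lands at row 4
Move 2: O drops in col 3, lands at row 3
Move 3: X drops in col 0, lands at row 4
Move 4: O drops in col 4, lands at row 4
Move 5: X drops in col 1, lands at row 4
Move 6: O drops in col 1, lands at row 3
Move 7: X drops in col 3, lands at row 2
Move 8: O drops in col 1, lands at row 2
Move 9: X drops in col 4, lands at row 3

Answer: .....
.....
.O.X.
.O.OX
XX.XO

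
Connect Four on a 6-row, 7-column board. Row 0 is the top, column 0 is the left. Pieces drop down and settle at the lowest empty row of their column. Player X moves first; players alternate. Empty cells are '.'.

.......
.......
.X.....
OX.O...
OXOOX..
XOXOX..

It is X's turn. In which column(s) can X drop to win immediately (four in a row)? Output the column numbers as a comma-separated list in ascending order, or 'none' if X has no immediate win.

Answer: 1

Derivation:
col 0: drop X → no win
col 1: drop X → WIN!
col 2: drop X → no win
col 3: drop X → no win
col 4: drop X → no win
col 5: drop X → no win
col 6: drop X → no win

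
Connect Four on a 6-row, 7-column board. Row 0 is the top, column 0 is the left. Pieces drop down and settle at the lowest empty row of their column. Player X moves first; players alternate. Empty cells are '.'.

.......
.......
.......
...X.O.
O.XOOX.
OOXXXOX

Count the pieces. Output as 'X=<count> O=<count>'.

X=7 O=7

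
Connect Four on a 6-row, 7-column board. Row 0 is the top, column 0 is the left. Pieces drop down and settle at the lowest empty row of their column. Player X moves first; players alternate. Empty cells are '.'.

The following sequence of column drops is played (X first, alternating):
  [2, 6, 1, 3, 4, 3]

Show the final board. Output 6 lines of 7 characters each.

Move 1: X drops in col 2, lands at row 5
Move 2: O drops in col 6, lands at row 5
Move 3: X drops in col 1, lands at row 5
Move 4: O drops in col 3, lands at row 5
Move 5: X drops in col 4, lands at row 5
Move 6: O drops in col 3, lands at row 4

Answer: .......
.......
.......
.......
...O...
.XXOX.O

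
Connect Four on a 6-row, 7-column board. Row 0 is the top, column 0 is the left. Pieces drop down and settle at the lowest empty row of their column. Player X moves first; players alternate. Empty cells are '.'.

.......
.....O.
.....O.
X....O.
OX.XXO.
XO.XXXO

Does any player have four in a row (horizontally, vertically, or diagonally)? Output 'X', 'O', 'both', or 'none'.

O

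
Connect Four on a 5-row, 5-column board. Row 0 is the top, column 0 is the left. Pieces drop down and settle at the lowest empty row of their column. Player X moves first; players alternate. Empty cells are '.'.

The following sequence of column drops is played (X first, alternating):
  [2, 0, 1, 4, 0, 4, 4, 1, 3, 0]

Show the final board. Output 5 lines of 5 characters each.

Answer: .....
.....
O...X
XO..O
OXXXO

Derivation:
Move 1: X drops in col 2, lands at row 4
Move 2: O drops in col 0, lands at row 4
Move 3: X drops in col 1, lands at row 4
Move 4: O drops in col 4, lands at row 4
Move 5: X drops in col 0, lands at row 3
Move 6: O drops in col 4, lands at row 3
Move 7: X drops in col 4, lands at row 2
Move 8: O drops in col 1, lands at row 3
Move 9: X drops in col 3, lands at row 4
Move 10: O drops in col 0, lands at row 2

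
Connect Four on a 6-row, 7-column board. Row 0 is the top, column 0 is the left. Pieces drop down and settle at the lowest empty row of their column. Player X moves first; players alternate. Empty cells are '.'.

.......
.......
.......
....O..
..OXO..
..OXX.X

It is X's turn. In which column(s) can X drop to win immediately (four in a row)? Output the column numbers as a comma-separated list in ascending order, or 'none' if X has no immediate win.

Answer: 5

Derivation:
col 0: drop X → no win
col 1: drop X → no win
col 2: drop X → no win
col 3: drop X → no win
col 4: drop X → no win
col 5: drop X → WIN!
col 6: drop X → no win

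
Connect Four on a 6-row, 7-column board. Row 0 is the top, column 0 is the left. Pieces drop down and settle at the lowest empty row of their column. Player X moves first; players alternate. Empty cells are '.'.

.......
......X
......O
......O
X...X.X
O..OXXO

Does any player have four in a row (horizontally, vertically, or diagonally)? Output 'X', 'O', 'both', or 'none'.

none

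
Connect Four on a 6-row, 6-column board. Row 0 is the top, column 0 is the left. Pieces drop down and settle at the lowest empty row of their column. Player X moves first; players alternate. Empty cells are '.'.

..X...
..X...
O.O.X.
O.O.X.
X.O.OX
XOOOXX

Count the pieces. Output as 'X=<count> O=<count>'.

X=9 O=9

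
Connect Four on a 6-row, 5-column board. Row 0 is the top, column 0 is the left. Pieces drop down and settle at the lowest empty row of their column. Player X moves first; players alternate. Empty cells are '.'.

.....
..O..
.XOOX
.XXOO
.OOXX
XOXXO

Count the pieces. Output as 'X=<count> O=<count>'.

X=9 O=9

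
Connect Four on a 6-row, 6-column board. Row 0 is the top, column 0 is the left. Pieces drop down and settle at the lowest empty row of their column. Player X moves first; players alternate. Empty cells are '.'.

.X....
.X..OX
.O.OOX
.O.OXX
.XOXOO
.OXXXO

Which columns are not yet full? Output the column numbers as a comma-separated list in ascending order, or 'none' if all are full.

col 0: top cell = '.' → open
col 1: top cell = 'X' → FULL
col 2: top cell = '.' → open
col 3: top cell = '.' → open
col 4: top cell = '.' → open
col 5: top cell = '.' → open

Answer: 0,2,3,4,5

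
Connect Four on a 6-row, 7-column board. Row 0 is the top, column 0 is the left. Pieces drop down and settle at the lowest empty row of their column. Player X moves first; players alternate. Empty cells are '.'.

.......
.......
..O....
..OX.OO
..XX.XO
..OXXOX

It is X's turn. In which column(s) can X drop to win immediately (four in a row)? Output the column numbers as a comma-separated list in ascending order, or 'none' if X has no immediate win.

col 0: drop X → no win
col 1: drop X → no win
col 2: drop X → no win
col 3: drop X → WIN!
col 4: drop X → WIN!
col 5: drop X → no win
col 6: drop X → no win

Answer: 3,4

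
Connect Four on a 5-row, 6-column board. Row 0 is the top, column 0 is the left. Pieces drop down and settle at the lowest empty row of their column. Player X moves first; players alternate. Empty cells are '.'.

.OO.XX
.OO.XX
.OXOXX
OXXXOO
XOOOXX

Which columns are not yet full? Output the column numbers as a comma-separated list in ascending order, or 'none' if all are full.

col 0: top cell = '.' → open
col 1: top cell = 'O' → FULL
col 2: top cell = 'O' → FULL
col 3: top cell = '.' → open
col 4: top cell = 'X' → FULL
col 5: top cell = 'X' → FULL

Answer: 0,3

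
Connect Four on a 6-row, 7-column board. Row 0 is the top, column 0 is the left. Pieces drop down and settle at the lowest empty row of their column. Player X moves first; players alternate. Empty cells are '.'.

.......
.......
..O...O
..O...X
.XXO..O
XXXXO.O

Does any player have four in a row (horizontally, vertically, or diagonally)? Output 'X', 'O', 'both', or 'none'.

X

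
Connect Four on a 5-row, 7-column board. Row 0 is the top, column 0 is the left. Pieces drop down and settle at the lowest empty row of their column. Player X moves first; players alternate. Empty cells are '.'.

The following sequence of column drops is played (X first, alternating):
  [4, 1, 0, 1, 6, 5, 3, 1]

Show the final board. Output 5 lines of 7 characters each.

Move 1: X drops in col 4, lands at row 4
Move 2: O drops in col 1, lands at row 4
Move 3: X drops in col 0, lands at row 4
Move 4: O drops in col 1, lands at row 3
Move 5: X drops in col 6, lands at row 4
Move 6: O drops in col 5, lands at row 4
Move 7: X drops in col 3, lands at row 4
Move 8: O drops in col 1, lands at row 2

Answer: .......
.......
.O.....
.O.....
XO.XXOX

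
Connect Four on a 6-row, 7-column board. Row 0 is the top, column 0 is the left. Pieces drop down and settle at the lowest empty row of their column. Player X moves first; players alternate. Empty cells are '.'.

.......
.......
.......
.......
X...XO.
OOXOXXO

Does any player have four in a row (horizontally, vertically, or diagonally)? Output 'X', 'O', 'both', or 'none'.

none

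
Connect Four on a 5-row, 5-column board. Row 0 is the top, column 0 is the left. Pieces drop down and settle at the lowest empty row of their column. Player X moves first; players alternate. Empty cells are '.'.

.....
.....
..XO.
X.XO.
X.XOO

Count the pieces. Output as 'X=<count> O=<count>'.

X=5 O=4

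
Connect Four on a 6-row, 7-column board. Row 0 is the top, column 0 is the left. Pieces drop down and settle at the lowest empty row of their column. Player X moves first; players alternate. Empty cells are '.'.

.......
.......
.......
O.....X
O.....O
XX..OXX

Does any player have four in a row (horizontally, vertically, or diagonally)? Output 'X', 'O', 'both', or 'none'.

none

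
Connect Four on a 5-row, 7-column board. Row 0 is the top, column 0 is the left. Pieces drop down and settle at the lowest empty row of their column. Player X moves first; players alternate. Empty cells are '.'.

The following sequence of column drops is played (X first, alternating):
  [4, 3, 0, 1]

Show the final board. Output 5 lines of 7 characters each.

Move 1: X drops in col 4, lands at row 4
Move 2: O drops in col 3, lands at row 4
Move 3: X drops in col 0, lands at row 4
Move 4: O drops in col 1, lands at row 4

Answer: .......
.......
.......
.......
XO.OX..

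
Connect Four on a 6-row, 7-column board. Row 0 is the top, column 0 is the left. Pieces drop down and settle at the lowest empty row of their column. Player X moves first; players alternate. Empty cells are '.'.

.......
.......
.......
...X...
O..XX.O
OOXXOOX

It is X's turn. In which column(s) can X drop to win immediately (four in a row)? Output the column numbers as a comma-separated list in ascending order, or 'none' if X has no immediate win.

col 0: drop X → no win
col 1: drop X → no win
col 2: drop X → no win
col 3: drop X → WIN!
col 4: drop X → no win
col 5: drop X → no win
col 6: drop X → no win

Answer: 3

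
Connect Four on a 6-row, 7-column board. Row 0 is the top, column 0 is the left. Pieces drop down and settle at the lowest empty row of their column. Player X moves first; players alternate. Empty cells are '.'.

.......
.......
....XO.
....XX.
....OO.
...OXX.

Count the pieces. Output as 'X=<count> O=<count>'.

X=5 O=4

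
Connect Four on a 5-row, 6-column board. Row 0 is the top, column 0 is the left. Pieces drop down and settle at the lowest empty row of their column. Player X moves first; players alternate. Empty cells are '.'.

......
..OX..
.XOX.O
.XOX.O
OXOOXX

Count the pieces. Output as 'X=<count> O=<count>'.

X=8 O=8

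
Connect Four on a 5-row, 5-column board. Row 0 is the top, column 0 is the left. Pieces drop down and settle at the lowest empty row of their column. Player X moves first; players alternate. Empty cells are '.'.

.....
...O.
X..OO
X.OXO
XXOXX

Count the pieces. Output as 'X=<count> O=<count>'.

X=7 O=6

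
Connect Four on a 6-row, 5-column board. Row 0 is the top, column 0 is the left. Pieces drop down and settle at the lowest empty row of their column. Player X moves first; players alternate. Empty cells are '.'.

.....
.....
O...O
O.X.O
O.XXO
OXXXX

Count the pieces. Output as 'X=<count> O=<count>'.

X=7 O=7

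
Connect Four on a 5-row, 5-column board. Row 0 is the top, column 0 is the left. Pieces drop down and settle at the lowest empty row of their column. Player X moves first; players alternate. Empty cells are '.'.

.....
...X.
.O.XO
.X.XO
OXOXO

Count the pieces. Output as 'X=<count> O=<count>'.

X=6 O=6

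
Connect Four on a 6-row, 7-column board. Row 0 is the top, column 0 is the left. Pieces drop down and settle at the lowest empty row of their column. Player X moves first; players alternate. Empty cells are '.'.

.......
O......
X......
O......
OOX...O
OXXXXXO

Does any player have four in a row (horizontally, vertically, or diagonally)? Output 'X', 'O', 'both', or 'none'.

X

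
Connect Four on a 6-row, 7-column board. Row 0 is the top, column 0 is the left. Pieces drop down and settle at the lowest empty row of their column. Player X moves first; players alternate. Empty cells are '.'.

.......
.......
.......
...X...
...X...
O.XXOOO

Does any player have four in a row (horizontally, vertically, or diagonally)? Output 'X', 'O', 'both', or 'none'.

none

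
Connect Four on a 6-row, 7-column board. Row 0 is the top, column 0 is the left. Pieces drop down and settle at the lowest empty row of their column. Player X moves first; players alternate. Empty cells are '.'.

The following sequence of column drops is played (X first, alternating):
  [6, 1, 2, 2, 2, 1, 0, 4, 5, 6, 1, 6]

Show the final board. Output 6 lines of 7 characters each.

Answer: .......
.......
.......
.XX...O
.OO...O
XOX.OXX

Derivation:
Move 1: X drops in col 6, lands at row 5
Move 2: O drops in col 1, lands at row 5
Move 3: X drops in col 2, lands at row 5
Move 4: O drops in col 2, lands at row 4
Move 5: X drops in col 2, lands at row 3
Move 6: O drops in col 1, lands at row 4
Move 7: X drops in col 0, lands at row 5
Move 8: O drops in col 4, lands at row 5
Move 9: X drops in col 5, lands at row 5
Move 10: O drops in col 6, lands at row 4
Move 11: X drops in col 1, lands at row 3
Move 12: O drops in col 6, lands at row 3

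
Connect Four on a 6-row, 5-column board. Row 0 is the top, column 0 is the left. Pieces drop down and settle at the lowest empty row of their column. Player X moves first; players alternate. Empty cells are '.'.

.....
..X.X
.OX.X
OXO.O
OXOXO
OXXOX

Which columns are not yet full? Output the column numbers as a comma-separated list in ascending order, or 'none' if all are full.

col 0: top cell = '.' → open
col 1: top cell = '.' → open
col 2: top cell = '.' → open
col 3: top cell = '.' → open
col 4: top cell = '.' → open

Answer: 0,1,2,3,4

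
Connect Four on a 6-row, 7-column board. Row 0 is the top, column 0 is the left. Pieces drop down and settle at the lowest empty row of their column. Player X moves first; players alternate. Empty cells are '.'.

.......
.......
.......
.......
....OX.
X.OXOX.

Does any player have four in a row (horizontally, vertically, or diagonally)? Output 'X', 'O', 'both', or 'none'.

none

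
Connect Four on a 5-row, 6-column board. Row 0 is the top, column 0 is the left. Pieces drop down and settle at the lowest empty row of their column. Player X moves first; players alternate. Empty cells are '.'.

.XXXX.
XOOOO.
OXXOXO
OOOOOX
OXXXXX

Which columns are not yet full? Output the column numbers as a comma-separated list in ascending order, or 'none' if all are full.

Answer: 0,5

Derivation:
col 0: top cell = '.' → open
col 1: top cell = 'X' → FULL
col 2: top cell = 'X' → FULL
col 3: top cell = 'X' → FULL
col 4: top cell = 'X' → FULL
col 5: top cell = '.' → open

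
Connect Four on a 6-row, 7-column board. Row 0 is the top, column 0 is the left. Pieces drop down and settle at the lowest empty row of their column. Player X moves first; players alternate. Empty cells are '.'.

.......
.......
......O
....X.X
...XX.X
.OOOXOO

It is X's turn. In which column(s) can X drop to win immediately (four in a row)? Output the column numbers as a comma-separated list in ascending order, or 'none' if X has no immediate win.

col 0: drop X → no win
col 1: drop X → no win
col 2: drop X → no win
col 3: drop X → no win
col 4: drop X → WIN!
col 5: drop X → WIN!
col 6: drop X → no win

Answer: 4,5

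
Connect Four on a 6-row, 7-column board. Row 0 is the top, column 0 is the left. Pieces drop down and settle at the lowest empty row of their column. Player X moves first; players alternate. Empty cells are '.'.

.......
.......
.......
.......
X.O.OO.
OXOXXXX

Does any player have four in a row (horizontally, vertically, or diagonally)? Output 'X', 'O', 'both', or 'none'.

X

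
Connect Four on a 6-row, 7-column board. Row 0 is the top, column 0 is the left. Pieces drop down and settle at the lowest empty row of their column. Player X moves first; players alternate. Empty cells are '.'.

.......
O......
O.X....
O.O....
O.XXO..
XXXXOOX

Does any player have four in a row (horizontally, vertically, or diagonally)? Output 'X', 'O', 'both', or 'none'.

both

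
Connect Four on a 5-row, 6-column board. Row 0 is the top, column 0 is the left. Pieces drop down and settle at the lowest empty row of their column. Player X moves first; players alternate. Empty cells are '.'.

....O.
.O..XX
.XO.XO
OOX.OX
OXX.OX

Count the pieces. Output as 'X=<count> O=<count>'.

X=9 O=9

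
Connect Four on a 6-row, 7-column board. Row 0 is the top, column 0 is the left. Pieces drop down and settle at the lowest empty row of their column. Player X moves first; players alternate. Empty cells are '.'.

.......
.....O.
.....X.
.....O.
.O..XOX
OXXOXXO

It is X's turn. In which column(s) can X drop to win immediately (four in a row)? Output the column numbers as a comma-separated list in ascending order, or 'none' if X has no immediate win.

col 0: drop X → no win
col 1: drop X → no win
col 2: drop X → no win
col 3: drop X → no win
col 4: drop X → no win
col 5: drop X → no win
col 6: drop X → no win

Answer: none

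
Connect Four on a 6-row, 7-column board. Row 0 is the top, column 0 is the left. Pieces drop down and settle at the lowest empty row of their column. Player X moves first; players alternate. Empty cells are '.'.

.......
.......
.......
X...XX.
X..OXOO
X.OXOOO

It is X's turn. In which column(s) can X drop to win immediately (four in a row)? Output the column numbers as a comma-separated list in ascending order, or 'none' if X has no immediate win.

Answer: 0

Derivation:
col 0: drop X → WIN!
col 1: drop X → no win
col 2: drop X → no win
col 3: drop X → no win
col 4: drop X → no win
col 5: drop X → no win
col 6: drop X → no win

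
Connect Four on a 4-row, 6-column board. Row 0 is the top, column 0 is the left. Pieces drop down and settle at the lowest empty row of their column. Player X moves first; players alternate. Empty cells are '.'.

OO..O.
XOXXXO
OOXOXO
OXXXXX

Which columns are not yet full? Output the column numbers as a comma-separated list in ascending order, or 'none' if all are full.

col 0: top cell = 'O' → FULL
col 1: top cell = 'O' → FULL
col 2: top cell = '.' → open
col 3: top cell = '.' → open
col 4: top cell = 'O' → FULL
col 5: top cell = '.' → open

Answer: 2,3,5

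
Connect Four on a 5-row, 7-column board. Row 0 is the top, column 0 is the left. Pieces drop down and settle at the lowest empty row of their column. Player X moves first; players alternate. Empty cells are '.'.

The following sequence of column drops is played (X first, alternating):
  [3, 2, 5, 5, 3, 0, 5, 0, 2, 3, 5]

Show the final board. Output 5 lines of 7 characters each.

Move 1: X drops in col 3, lands at row 4
Move 2: O drops in col 2, lands at row 4
Move 3: X drops in col 5, lands at row 4
Move 4: O drops in col 5, lands at row 3
Move 5: X drops in col 3, lands at row 3
Move 6: O drops in col 0, lands at row 4
Move 7: X drops in col 5, lands at row 2
Move 8: O drops in col 0, lands at row 3
Move 9: X drops in col 2, lands at row 3
Move 10: O drops in col 3, lands at row 2
Move 11: X drops in col 5, lands at row 1

Answer: .......
.....X.
...O.X.
O.XX.O.
O.OX.X.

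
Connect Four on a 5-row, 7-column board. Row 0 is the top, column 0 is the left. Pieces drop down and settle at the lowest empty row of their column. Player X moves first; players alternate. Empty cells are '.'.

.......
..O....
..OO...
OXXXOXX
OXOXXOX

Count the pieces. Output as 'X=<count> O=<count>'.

X=9 O=8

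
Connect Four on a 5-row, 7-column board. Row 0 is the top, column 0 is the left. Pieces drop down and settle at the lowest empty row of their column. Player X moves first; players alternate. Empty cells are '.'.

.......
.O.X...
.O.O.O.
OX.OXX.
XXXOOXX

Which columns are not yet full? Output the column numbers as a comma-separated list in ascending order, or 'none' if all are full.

col 0: top cell = '.' → open
col 1: top cell = '.' → open
col 2: top cell = '.' → open
col 3: top cell = '.' → open
col 4: top cell = '.' → open
col 5: top cell = '.' → open
col 6: top cell = '.' → open

Answer: 0,1,2,3,4,5,6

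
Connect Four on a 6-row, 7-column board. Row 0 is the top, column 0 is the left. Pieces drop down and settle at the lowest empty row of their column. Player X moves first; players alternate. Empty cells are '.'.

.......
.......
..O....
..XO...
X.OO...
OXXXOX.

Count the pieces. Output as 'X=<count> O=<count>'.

X=6 O=6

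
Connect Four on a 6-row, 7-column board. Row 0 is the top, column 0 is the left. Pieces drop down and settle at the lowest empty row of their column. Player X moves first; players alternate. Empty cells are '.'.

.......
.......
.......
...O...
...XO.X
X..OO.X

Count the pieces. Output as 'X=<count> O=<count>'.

X=4 O=4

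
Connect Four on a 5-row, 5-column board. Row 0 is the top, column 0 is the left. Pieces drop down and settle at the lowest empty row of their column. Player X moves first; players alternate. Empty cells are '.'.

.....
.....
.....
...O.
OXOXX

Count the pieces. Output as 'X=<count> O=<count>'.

X=3 O=3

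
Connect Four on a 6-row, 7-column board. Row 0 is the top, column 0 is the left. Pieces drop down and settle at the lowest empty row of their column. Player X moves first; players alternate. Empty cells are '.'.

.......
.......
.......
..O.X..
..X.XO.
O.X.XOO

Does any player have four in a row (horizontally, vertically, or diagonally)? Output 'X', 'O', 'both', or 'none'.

none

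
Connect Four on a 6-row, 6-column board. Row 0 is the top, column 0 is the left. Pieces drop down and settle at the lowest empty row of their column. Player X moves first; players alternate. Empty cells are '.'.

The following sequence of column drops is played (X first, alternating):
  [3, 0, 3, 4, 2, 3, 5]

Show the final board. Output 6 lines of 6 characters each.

Move 1: X drops in col 3, lands at row 5
Move 2: O drops in col 0, lands at row 5
Move 3: X drops in col 3, lands at row 4
Move 4: O drops in col 4, lands at row 5
Move 5: X drops in col 2, lands at row 5
Move 6: O drops in col 3, lands at row 3
Move 7: X drops in col 5, lands at row 5

Answer: ......
......
......
...O..
...X..
O.XXOX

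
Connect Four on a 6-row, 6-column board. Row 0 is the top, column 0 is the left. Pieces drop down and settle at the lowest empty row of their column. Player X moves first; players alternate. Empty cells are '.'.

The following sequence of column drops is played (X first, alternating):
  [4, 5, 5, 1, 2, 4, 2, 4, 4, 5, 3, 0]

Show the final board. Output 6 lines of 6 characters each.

Answer: ......
......
....X.
....OO
..X.OX
OOXXXO

Derivation:
Move 1: X drops in col 4, lands at row 5
Move 2: O drops in col 5, lands at row 5
Move 3: X drops in col 5, lands at row 4
Move 4: O drops in col 1, lands at row 5
Move 5: X drops in col 2, lands at row 5
Move 6: O drops in col 4, lands at row 4
Move 7: X drops in col 2, lands at row 4
Move 8: O drops in col 4, lands at row 3
Move 9: X drops in col 4, lands at row 2
Move 10: O drops in col 5, lands at row 3
Move 11: X drops in col 3, lands at row 5
Move 12: O drops in col 0, lands at row 5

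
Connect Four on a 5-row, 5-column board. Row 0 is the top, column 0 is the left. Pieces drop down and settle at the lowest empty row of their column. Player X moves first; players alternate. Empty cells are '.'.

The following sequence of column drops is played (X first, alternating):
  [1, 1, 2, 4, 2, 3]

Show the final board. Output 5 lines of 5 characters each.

Answer: .....
.....
.....
.OX..
.XXOO

Derivation:
Move 1: X drops in col 1, lands at row 4
Move 2: O drops in col 1, lands at row 3
Move 3: X drops in col 2, lands at row 4
Move 4: O drops in col 4, lands at row 4
Move 5: X drops in col 2, lands at row 3
Move 6: O drops in col 3, lands at row 4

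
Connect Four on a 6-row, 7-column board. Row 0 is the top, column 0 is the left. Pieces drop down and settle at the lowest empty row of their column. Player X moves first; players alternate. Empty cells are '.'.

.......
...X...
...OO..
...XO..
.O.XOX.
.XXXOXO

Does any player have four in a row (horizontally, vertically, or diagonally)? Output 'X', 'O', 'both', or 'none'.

O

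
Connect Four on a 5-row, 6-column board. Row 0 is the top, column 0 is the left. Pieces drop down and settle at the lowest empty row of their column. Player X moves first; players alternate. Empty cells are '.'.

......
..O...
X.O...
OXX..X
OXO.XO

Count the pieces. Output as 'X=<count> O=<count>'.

X=6 O=6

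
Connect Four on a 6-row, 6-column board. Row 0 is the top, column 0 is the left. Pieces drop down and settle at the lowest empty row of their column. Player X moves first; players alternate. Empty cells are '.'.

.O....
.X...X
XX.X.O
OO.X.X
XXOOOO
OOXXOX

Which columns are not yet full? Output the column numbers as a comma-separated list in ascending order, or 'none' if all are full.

col 0: top cell = '.' → open
col 1: top cell = 'O' → FULL
col 2: top cell = '.' → open
col 3: top cell = '.' → open
col 4: top cell = '.' → open
col 5: top cell = '.' → open

Answer: 0,2,3,4,5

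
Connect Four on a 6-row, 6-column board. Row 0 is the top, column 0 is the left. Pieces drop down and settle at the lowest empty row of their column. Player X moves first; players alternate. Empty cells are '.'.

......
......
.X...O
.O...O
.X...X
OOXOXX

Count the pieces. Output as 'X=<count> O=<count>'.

X=6 O=6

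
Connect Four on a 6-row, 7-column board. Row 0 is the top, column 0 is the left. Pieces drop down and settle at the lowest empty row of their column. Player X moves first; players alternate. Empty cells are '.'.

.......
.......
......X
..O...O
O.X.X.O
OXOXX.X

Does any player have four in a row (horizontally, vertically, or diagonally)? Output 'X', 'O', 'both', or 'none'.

none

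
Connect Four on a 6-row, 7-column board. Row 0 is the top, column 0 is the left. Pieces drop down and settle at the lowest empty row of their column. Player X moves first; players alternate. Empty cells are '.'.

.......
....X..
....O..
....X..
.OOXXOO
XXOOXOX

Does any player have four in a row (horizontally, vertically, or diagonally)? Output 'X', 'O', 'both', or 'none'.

none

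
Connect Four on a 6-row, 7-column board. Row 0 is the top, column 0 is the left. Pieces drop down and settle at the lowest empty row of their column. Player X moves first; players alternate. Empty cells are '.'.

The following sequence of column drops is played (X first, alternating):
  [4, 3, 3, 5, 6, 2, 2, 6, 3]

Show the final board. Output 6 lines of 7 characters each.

Answer: .......
.......
.......
...X...
..XX..O
..OOXOX

Derivation:
Move 1: X drops in col 4, lands at row 5
Move 2: O drops in col 3, lands at row 5
Move 3: X drops in col 3, lands at row 4
Move 4: O drops in col 5, lands at row 5
Move 5: X drops in col 6, lands at row 5
Move 6: O drops in col 2, lands at row 5
Move 7: X drops in col 2, lands at row 4
Move 8: O drops in col 6, lands at row 4
Move 9: X drops in col 3, lands at row 3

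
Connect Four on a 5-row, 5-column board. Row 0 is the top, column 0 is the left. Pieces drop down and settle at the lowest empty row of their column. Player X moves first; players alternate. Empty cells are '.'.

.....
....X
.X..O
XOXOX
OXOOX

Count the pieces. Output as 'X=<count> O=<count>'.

X=7 O=6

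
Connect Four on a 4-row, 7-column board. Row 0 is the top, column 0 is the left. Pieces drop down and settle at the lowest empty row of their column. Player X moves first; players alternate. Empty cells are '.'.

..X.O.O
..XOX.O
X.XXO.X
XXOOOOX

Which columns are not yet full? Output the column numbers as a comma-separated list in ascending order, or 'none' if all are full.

col 0: top cell = '.' → open
col 1: top cell = '.' → open
col 2: top cell = 'X' → FULL
col 3: top cell = '.' → open
col 4: top cell = 'O' → FULL
col 5: top cell = '.' → open
col 6: top cell = 'O' → FULL

Answer: 0,1,3,5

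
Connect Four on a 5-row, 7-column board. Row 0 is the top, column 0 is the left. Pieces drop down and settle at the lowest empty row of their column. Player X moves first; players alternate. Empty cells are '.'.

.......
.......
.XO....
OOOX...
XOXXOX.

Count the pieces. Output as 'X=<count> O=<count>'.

X=6 O=6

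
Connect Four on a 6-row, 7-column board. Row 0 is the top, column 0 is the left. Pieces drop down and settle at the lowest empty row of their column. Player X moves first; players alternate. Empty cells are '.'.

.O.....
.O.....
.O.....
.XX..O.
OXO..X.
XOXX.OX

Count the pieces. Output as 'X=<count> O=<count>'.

X=8 O=8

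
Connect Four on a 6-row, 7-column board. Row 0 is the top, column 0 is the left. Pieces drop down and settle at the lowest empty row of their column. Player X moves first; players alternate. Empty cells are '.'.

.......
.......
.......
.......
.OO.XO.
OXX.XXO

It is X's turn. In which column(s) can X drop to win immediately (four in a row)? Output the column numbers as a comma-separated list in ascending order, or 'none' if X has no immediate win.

Answer: 3

Derivation:
col 0: drop X → no win
col 1: drop X → no win
col 2: drop X → no win
col 3: drop X → WIN!
col 4: drop X → no win
col 5: drop X → no win
col 6: drop X → no win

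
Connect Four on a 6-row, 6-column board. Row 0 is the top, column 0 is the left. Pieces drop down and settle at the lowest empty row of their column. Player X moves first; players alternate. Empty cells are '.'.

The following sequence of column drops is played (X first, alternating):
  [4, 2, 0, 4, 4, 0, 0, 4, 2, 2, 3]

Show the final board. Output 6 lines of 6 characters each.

Answer: ......
......
....O.
X.O.X.
O.X.O.
X.OXX.

Derivation:
Move 1: X drops in col 4, lands at row 5
Move 2: O drops in col 2, lands at row 5
Move 3: X drops in col 0, lands at row 5
Move 4: O drops in col 4, lands at row 4
Move 5: X drops in col 4, lands at row 3
Move 6: O drops in col 0, lands at row 4
Move 7: X drops in col 0, lands at row 3
Move 8: O drops in col 4, lands at row 2
Move 9: X drops in col 2, lands at row 4
Move 10: O drops in col 2, lands at row 3
Move 11: X drops in col 3, lands at row 5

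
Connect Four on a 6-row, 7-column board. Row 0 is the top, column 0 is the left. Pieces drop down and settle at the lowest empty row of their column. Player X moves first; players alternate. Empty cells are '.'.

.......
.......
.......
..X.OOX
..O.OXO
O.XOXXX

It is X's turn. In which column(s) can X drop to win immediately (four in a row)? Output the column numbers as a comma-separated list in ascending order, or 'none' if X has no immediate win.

Answer: none

Derivation:
col 0: drop X → no win
col 1: drop X → no win
col 2: drop X → no win
col 3: drop X → no win
col 4: drop X → no win
col 5: drop X → no win
col 6: drop X → no win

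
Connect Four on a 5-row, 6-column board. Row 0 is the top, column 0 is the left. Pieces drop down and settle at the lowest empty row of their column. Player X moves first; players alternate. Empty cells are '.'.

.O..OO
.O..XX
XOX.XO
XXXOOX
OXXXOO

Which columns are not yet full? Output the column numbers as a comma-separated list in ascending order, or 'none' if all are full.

col 0: top cell = '.' → open
col 1: top cell = 'O' → FULL
col 2: top cell = '.' → open
col 3: top cell = '.' → open
col 4: top cell = 'O' → FULL
col 5: top cell = 'O' → FULL

Answer: 0,2,3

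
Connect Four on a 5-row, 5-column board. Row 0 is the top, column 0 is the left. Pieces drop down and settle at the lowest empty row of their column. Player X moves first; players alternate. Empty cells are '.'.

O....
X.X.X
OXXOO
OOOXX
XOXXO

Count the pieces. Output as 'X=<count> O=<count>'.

X=10 O=9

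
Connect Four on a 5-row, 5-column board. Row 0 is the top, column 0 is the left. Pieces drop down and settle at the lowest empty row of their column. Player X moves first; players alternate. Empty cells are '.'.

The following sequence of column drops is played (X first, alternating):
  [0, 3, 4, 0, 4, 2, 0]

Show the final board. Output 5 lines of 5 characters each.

Answer: .....
.....
X....
O...X
X.OOX

Derivation:
Move 1: X drops in col 0, lands at row 4
Move 2: O drops in col 3, lands at row 4
Move 3: X drops in col 4, lands at row 4
Move 4: O drops in col 0, lands at row 3
Move 5: X drops in col 4, lands at row 3
Move 6: O drops in col 2, lands at row 4
Move 7: X drops in col 0, lands at row 2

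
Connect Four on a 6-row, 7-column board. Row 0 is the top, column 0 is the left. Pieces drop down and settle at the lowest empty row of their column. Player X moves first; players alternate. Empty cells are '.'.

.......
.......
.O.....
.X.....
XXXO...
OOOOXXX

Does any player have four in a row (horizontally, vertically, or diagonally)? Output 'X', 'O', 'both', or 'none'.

O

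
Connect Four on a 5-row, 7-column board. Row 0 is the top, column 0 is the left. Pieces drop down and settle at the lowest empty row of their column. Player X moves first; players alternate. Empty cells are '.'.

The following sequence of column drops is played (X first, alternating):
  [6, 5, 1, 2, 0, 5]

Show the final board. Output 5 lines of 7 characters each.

Move 1: X drops in col 6, lands at row 4
Move 2: O drops in col 5, lands at row 4
Move 3: X drops in col 1, lands at row 4
Move 4: O drops in col 2, lands at row 4
Move 5: X drops in col 0, lands at row 4
Move 6: O drops in col 5, lands at row 3

Answer: .......
.......
.......
.....O.
XXO..OX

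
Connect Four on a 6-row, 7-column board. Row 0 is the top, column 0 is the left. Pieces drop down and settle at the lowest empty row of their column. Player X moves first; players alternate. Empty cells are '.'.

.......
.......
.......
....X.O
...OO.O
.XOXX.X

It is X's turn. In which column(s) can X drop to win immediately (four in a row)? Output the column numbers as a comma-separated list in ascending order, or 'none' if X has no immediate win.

Answer: 5

Derivation:
col 0: drop X → no win
col 1: drop X → no win
col 2: drop X → no win
col 3: drop X → no win
col 4: drop X → no win
col 5: drop X → WIN!
col 6: drop X → no win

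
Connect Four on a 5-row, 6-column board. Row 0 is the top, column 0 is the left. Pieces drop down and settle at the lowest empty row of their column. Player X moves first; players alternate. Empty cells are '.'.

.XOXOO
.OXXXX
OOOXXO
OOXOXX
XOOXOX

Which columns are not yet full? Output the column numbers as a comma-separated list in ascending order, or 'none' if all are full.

col 0: top cell = '.' → open
col 1: top cell = 'X' → FULL
col 2: top cell = 'O' → FULL
col 3: top cell = 'X' → FULL
col 4: top cell = 'O' → FULL
col 5: top cell = 'O' → FULL

Answer: 0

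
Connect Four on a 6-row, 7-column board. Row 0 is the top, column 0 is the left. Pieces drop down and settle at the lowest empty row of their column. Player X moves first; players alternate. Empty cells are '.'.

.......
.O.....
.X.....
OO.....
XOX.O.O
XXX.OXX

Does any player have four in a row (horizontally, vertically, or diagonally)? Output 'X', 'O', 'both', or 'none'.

none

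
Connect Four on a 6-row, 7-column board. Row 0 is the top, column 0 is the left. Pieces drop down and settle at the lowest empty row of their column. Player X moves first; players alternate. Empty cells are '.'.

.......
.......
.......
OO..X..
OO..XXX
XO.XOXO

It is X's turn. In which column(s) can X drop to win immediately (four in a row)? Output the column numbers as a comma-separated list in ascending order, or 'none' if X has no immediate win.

col 0: drop X → no win
col 1: drop X → no win
col 2: drop X → no win
col 3: drop X → WIN!
col 4: drop X → no win
col 5: drop X → no win
col 6: drop X → no win

Answer: 3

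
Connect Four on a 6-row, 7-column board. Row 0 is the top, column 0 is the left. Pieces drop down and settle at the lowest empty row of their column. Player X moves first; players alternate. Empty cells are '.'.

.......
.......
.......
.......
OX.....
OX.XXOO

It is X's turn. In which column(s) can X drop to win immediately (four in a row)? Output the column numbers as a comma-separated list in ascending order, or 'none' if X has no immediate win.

col 0: drop X → no win
col 1: drop X → no win
col 2: drop X → WIN!
col 3: drop X → no win
col 4: drop X → no win
col 5: drop X → no win
col 6: drop X → no win

Answer: 2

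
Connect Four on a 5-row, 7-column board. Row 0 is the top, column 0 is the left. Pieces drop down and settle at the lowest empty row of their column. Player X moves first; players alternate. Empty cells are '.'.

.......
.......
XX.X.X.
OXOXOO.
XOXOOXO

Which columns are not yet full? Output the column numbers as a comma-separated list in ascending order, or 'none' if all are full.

col 0: top cell = '.' → open
col 1: top cell = '.' → open
col 2: top cell = '.' → open
col 3: top cell = '.' → open
col 4: top cell = '.' → open
col 5: top cell = '.' → open
col 6: top cell = '.' → open

Answer: 0,1,2,3,4,5,6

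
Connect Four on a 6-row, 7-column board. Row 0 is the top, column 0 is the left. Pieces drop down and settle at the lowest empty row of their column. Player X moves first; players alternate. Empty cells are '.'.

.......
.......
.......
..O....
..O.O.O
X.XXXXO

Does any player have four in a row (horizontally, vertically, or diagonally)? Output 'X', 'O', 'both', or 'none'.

X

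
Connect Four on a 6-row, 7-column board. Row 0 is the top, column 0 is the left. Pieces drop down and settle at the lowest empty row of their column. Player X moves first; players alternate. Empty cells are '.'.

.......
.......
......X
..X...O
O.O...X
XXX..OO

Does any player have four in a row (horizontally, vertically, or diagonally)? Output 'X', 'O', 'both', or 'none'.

none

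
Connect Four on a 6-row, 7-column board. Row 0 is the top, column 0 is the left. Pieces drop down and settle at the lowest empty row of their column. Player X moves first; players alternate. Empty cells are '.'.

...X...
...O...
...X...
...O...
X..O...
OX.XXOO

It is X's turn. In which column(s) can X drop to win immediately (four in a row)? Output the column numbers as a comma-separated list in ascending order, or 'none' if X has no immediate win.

Answer: 2

Derivation:
col 0: drop X → no win
col 1: drop X → no win
col 2: drop X → WIN!
col 4: drop X → no win
col 5: drop X → no win
col 6: drop X → no win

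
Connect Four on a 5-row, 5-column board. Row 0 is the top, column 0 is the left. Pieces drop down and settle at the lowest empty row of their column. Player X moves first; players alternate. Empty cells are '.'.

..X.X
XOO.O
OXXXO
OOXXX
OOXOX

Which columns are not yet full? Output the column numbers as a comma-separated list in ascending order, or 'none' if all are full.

col 0: top cell = '.' → open
col 1: top cell = '.' → open
col 2: top cell = 'X' → FULL
col 3: top cell = '.' → open
col 4: top cell = 'X' → FULL

Answer: 0,1,3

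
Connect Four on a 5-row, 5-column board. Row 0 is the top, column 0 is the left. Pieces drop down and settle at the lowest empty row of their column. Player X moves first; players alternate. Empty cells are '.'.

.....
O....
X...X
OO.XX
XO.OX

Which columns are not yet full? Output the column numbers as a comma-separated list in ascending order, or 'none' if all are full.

col 0: top cell = '.' → open
col 1: top cell = '.' → open
col 2: top cell = '.' → open
col 3: top cell = '.' → open
col 4: top cell = '.' → open

Answer: 0,1,2,3,4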